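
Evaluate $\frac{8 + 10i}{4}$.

Divisor is real, so divide each part by 4:
= 2 + (5/2)i


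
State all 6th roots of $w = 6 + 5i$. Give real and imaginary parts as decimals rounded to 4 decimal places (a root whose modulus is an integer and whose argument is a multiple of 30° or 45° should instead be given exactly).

|w| = sqrt(61) ≈ 7.810250, arg(w) ≈ 39.805571°
Root modulus = sqrt(61)^(1/6) ≈ 1.408567
Root arguments: θ_k = (arg(w) + 360°k)/6 for k = 0, 1, ..., 5
Compute each root as (root modulus)(cos θ_k + i sin θ_k) using full-precision intermediates, then round to 4 decimal places.
Roots: 1.3991 + 0.1627i, 0.5586 + 1.2931i, -0.8405 + 1.1303i, -1.3991 - 0.1627i, -0.5586 - 1.2931i, 0.8405 - 1.1303i


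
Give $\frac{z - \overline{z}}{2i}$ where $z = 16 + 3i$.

z - conjugate(z) = 2bi
(z - conjugate(z))/(2i) = 2bi/(2i) = b = 3


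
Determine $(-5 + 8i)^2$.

(a + bi)^2 = a^2 - b^2 + 2abi
= (-5)^2 - 8^2 + 2*(-5)*8i
= -39 - 80i


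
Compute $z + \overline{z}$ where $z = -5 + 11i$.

z + conjugate(z) = (a + bi) + (a - bi) = 2a
= 2 * (-5) = -10


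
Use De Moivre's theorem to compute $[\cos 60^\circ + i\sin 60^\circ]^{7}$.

By De Moivre: z^n = r^n(cos(nθ) + i sin(nθ))
= 1^7(cos(7*60°) + i sin(7*60°))
= 1(cos 60° + i sin 60°)
= 1/2 + (sqrt(3)/2)i


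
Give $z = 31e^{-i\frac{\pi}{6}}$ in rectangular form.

a = r cos θ = 31 * sqrt(3)/2 = 31*sqrt(3)/2
b = r sin θ = 31 * -1/2 = -31/2
z = 31*sqrt(3)/2 - (31/2)i


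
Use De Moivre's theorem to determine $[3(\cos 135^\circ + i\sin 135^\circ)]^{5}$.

By De Moivre: z^n = r^n(cos(nθ) + i sin(nθ))
= 3^5(cos(5*135°) + i sin(5*135°))
= 243(cos 315° + i sin 315°)
= 243*sqrt(2)/2 - (243*sqrt(2)/2)i


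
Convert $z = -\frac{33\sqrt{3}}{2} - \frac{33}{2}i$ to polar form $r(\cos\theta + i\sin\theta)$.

r = |z| = sqrt(a^2 + b^2) = sqrt((-33*sqrt(3)/2)^2 + (-33/2)^2) = sqrt(3267/4 + 1089/4) = sqrt(1089) = 33
θ = arctan(b/a) = arctan(-16.5/-28.5788) (quadrant-adjusted) = 210°
z = 33(cos 210° + i sin 210°)


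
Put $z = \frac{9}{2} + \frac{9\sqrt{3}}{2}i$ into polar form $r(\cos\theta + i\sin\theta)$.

r = |z| = sqrt(a^2 + b^2) = sqrt((9/2)^2 + (9*sqrt(3)/2)^2) = sqrt(81/4 + 243/4) = sqrt(81) = 9
θ = arctan(b/a) = arctan(7.7942/4.5) (quadrant-adjusted) = 60°
z = 9(cos 60° + i sin 60°)


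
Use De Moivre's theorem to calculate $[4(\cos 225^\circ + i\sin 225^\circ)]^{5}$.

By De Moivre: z^n = r^n(cos(nθ) + i sin(nθ))
= 4^5(cos(5*225°) + i sin(5*225°))
= 1024(cos 45° + i sin 45°)
= 512*sqrt(2) + 512*sqrt(2)i


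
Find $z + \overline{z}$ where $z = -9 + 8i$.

z + conjugate(z) = (a + bi) + (a - bi) = 2a
= 2 * (-9) = -18


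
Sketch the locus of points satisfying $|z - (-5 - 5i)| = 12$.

|z - z0| = r describes a circle centered at z0 with radius r
Here z0 = -5 - 5i and r = 12
Locus: Circle centered at (-5, -5) with radius 12


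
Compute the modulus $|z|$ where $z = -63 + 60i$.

|z| = sqrt(a^2 + b^2) = sqrt((-63)^2 + 60^2) = sqrt(7569) = 87


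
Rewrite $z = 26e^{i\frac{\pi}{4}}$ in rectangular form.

a = r cos θ = 26 * sqrt(2)/2 = 13*sqrt(2)
b = r sin θ = 26 * sqrt(2)/2 = 13*sqrt(2)
z = 13*sqrt(2) + 13*sqrt(2)i


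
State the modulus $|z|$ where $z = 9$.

|z| = sqrt(a^2 + b^2) = sqrt(9^2 + 0^2) = sqrt(81) = 9


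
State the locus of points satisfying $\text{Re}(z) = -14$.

Re(z) = x where z = x + yi; the equation x = -14 is satisfied by all points with that x-coordinate
Locus: Vertical line x = -14


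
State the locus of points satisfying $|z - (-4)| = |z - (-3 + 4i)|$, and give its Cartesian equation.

|z - z1| = |z - z2| means z is equidistant from z1 and z2,
i.e. the perpendicular bisector of the segment from (-4, 0) to (-3, 4) (midpoint (-7/2, 2)).
With z = x + yi, square both sides:
(x - (-4))^2 + (y - 0)^2 = (x - (-3))^2 + (y - 4)^2
The x^2 and y^2 terms cancel: 2x + 8y = 25 - 16 = 9
Simplify: 2x + 8y = 9
Locus: Perpendicular bisector of the segment from (-4, 0) to (-3, 4): the line 2x + 8y = 9


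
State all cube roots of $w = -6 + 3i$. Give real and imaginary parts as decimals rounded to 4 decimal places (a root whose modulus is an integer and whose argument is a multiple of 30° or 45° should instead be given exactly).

|w| = sqrt(45) ≈ 6.708204, arg(w) ≈ 153.434949°
Root modulus = sqrt(45)^(1/3) ≈ 1.885973
Root arguments: θ_k = (arg(w) + 360°k)/3 for k = 0, 1, ..., 2
Compute each root as (root modulus)(cos θ_k + i sin θ_k) using full-precision intermediates, then round to 4 decimal places.
Roots: 1.1832 + 1.4687i, -1.8635 + 0.2903i, 0.6803 - 1.7590i


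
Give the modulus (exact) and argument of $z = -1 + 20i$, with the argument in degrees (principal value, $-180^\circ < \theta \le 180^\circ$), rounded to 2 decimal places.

|z| = sqrt((-1)^2 + 20^2) = sqrt(401)
arg(z) = arctan(b/a) = arctan(20/-1) (quadrant-adjusted) = 92.86°


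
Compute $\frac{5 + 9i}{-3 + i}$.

Multiply numerator and denominator by conjugate (-3 - i):
= (5 + 9i)(-3 - i) / ((-3)^2 + 1^2)
= (-6 - 32i) / 10
Divide through by 2: (-3 - 16i) / 5
= -3/5 - (16/5)i


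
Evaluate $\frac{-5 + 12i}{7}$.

Divisor is real, so divide each part by 7:
= -5/7 + (12/7)i


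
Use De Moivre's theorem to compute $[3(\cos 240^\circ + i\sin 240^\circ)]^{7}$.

By De Moivre: z^n = r^n(cos(nθ) + i sin(nθ))
= 3^7(cos(7*240°) + i sin(7*240°))
= 2187(cos 240° + i sin 240°)
= -2187/2 - (2187*sqrt(3)/2)i


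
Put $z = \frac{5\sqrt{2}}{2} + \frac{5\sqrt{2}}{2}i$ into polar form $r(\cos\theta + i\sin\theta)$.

r = |z| = sqrt(a^2 + b^2) = sqrt((5*sqrt(2)/2)^2 + (5*sqrt(2)/2)^2) = sqrt(25/2 + 25/2) = sqrt(25) = 5
θ = arctan(b/a) = arctan(3.5355/3.5355) (quadrant-adjusted) = 45°
z = 5(cos 45° + i sin 45°)


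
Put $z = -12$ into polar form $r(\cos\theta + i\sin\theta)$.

r = |z| = sqrt(a^2 + b^2) = sqrt((-12)^2 + (0)^2) = sqrt(144 + 0) = sqrt(144) = 12
b = 0 and a < 0, so z lies on the negative real axis: θ = 180°
z = 12(cos 180° + i sin 180°)


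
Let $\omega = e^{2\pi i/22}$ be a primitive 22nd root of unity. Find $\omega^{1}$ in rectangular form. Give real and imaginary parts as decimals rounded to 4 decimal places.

ω^1 = e^(2πi·1/22) = e^(i·1π/11)
= cos(1π/11) + i sin(1π/11)
= 0.9595 + 0.2817i


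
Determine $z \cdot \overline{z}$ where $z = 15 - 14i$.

z * conjugate(z) = |z|^2 = a^2 + b^2
= 15^2 + (-14)^2 = 421


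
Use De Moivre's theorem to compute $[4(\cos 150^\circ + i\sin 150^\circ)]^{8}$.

By De Moivre: z^n = r^n(cos(nθ) + i sin(nθ))
= 4^8(cos(8*150°) + i sin(8*150°))
= 65536(cos 120° + i sin 120°)
= -32768 + 32768*sqrt(3)i


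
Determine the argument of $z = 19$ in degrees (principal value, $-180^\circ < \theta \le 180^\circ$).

b = 0 and a > 0, so z lies on the positive real axis: θ = 0°


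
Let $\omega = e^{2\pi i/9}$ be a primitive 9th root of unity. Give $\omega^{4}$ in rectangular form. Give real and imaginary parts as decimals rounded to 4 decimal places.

ω^4 = e^(2πi·4/9) = e^(i·8π/9)
= cos(8π/9) + i sin(8π/9)
= -0.9397 + 0.3420i


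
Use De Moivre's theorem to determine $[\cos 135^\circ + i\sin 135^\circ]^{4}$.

By De Moivre: z^n = r^n(cos(nθ) + i sin(nθ))
= 1^4(cos(4*135°) + i sin(4*135°))
= 1(cos 180° + i sin 180°)
= -1


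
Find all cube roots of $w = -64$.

|w| = 64, arg(w) = 180°
Root modulus = 64^(1/3) = 4
Root arguments: θ_k = (180° + 360°k)/3 for k = 0, 1, ..., 2
Roots: 2 + 2*sqrt(3)i, -4, 2 - 2*sqrt(3)i


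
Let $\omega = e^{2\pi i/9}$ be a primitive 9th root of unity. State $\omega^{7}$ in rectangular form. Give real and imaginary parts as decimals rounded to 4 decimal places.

ω^7 = e^(2πi·7/9) = e^(i·14π/9)
= cos(14π/9) + i sin(14π/9)
= 0.1736 - 0.9848i


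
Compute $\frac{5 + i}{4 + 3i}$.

Multiply numerator and denominator by conjugate (4 - 3i):
= (5 + i)(4 - 3i) / (4^2 + 3^2)
= (23 - 11i) / 25
= 23/25 - (11/25)i


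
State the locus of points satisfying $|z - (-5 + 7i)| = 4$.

|z - z0| = r describes a circle centered at z0 with radius r
Here z0 = -5 + 7i and r = 4
Locus: Circle centered at (-5, 7) with radius 4


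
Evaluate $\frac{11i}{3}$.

Divisor is real, so divide each part by 3:
= 0 + (11/3)i


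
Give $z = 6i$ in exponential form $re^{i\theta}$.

r = |z| = sqrt((0)^2 + (6)^2) = sqrt(0 + 36) = sqrt(36) = 6
a = 0 and b > 0, so z lies on the positive imaginary axis: θ = 90° = π/2
z = 6e^(i*π/2)


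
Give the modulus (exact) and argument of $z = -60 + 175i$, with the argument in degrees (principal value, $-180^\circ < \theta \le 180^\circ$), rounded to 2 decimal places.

|z| = sqrt((-60)^2 + 175^2) = 185
arg(z) = arctan(b/a) = arctan(175/-60) (quadrant-adjusted) = 108.92°


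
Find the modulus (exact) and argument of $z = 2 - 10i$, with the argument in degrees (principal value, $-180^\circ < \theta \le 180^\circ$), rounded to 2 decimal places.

|z| = sqrt(2^2 + (-10)^2) = sqrt(104)
arg(z) = arctan(b/a) = arctan(-10/2) (quadrant-adjusted) = -78.69°


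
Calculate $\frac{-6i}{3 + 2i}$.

Multiply numerator and denominator by conjugate (3 - 2i):
= (-6i)(3 - 2i) / (3^2 + 2^2)
= (-12 - 18i) / 13
= -12/13 - (18/13)i


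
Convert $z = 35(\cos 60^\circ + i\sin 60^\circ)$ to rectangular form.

a = r cos θ = 35 * 1/2 = 35/2
b = r sin θ = 35 * sqrt(3)/2 = 35*sqrt(3)/2
z = 35/2 + (35*sqrt(3)/2)i


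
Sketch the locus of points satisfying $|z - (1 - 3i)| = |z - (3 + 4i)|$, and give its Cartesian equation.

|z - z1| = |z - z2| means z is equidistant from z1 and z2,
i.e. the perpendicular bisector of the segment from (1, -3) to (3, 4) (midpoint (2, 1/2)).
With z = x + yi, square both sides:
(x - 1)^2 + (y - (-3))^2 = (x - 3)^2 + (y - 4)^2
The x^2 and y^2 terms cancel: 4x + 14y = 25 - 10 = 15
Simplify: 4x + 14y = 15
Locus: Perpendicular bisector of the segment from (1, -3) to (3, 4): the line 4x + 14y = 15


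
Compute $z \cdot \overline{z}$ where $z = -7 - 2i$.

z * conjugate(z) = |z|^2 = a^2 + b^2
= (-7)^2 + (-2)^2 = 53


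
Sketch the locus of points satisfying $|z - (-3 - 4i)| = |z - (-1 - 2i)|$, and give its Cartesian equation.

|z - z1| = |z - z2| means z is equidistant from z1 and z2,
i.e. the perpendicular bisector of the segment from (-3, -4) to (-1, -2) (midpoint (-2, -3)).
With z = x + yi, square both sides:
(x - (-3))^2 + (y - (-4))^2 = (x - (-1))^2 + (y - (-2))^2
The x^2 and y^2 terms cancel: 4x + 4y = 5 - 25 = -20
Simplify: x + y = -5
Locus: Perpendicular bisector of the segment from (-3, -4) to (-1, -2): the line x + y = -5


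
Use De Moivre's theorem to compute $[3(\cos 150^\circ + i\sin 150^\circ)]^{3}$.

By De Moivre: z^n = r^n(cos(nθ) + i sin(nθ))
= 3^3(cos(3*150°) + i sin(3*150°))
= 27(cos 90° + i sin 90°)
= 27i


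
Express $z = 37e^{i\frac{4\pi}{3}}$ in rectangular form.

a = r cos θ = 37 * -1/2 = -37/2
b = r sin θ = 37 * -sqrt(3)/2 = -37*sqrt(3)/2
z = -37/2 - (37*sqrt(3)/2)i


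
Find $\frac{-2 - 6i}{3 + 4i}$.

Multiply numerator and denominator by conjugate (3 - 4i):
= (-2 - 6i)(3 - 4i) / (3^2 + 4^2)
= (-30 - 10i) / 25
Divide through by 5: (-6 - 2i) / 5
= -6/5 - (2/5)i


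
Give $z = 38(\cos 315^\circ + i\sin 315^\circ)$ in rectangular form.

a = r cos θ = 38 * sqrt(2)/2 = 19*sqrt(2)
b = r sin θ = 38 * -sqrt(2)/2 = -19*sqrt(2)
z = 19*sqrt(2) - 19*sqrt(2)i


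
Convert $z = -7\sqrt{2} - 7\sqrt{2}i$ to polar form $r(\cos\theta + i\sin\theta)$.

r = |z| = sqrt(a^2 + b^2) = sqrt((-7*sqrt(2))^2 + (-7*sqrt(2))^2) = sqrt(98 + 98) = sqrt(196) = 14
θ = arctan(b/a) = arctan(-9.8995/-9.8995) (quadrant-adjusted) = 225°
z = 14(cos 225° + i sin 225°)


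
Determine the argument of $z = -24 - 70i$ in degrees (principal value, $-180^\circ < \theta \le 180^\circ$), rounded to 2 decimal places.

θ = arctan(b/a) = arctan(-70/-24) (quadrant-adjusted) = -108.92°


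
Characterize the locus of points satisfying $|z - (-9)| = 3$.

|z - z0| = r describes a circle centered at z0 with radius r
Here z0 = -9 and r = 3
Locus: Circle centered at (-9, 0) with radius 3


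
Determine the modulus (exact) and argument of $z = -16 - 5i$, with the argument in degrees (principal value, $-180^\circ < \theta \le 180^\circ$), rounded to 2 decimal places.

|z| = sqrt((-16)^2 + (-5)^2) = sqrt(281)
arg(z) = arctan(b/a) = arctan(-5/-16) (quadrant-adjusted) = -162.65°


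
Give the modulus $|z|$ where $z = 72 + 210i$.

|z| = sqrt(a^2 + b^2) = sqrt(72^2 + 210^2) = sqrt(49284) = 222


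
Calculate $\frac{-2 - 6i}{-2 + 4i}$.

Multiply numerator and denominator by conjugate (-2 - 4i):
= (-2 - 6i)(-2 - 4i) / ((-2)^2 + 4^2)
= (-20 + 20i) / 20
= -1 + i


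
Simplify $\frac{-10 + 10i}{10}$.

Divisor is real, so divide each part by 10:
= -1 + i


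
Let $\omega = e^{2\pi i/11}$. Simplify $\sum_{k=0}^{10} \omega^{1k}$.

Let ζ = ω^1 = e^(2πi·1/11). Since 11 ∤ 1, ζ ≠ 1.
Sum = Σ_{k=0}^{10} ζ^k = (ζ^11 - 1)/(ζ - 1) = (ω^{1·11} - 1)/(ζ - 1) = (1 - 1)/(ζ - 1) = 0


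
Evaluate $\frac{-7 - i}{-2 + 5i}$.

Multiply numerator and denominator by conjugate (-2 - 5i):
= (-7 - i)(-2 - 5i) / ((-2)^2 + 5^2)
= (9 + 37i) / 29
= 9/29 + (37/29)i


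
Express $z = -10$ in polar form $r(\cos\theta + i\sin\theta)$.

r = |z| = sqrt(a^2 + b^2) = sqrt((-10)^2 + (0)^2) = sqrt(100 + 0) = sqrt(100) = 10
b = 0 and a < 0, so z lies on the negative real axis: θ = 180°
z = 10(cos 180° + i sin 180°)


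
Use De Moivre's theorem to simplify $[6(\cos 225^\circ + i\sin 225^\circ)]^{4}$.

By De Moivre: z^n = r^n(cos(nθ) + i sin(nθ))
= 6^4(cos(4*225°) + i sin(4*225°))
= 1296(cos 180° + i sin 180°)
= -1296


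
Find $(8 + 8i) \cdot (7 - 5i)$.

(a1*a2 - b1*b2) + (a1*b2 + b1*a2)i
= (56 - (-40)) + (-40 + 56)i
= 96 + 16i


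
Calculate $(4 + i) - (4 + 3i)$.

(4 - 4) + (1 - 3)i = -2i


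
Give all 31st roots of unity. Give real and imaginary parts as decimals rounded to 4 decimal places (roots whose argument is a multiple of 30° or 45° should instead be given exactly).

ω_k = e^(2πik/31) = cos(2πk/31) + i sin(2πk/31) for k = 0, 1, ..., 30
Roots: 1, 0.9795 + 0.2013i, 0.9190 + 0.3944i, 0.8208 + 0.5713i, 0.6890 + 0.7248i, 0.5290 + 0.8486i, 0.3473 + 0.9378i, 0.1514 + 0.9885i, -0.0506 + 0.9987i, -0.2507 + 0.9681i, -0.4404 + 0.8978i, -0.6121 + 0.7908i, -0.7588 + 0.6514i, -0.8743 + 0.4853i, -0.9541 + 0.2994i, -0.9949 + 0.1012i, -0.9949 - 0.1012i, -0.9541 - 0.2994i, -0.8743 - 0.4853i, -0.7588 - 0.6514i, -0.6121 - 0.7908i, -0.4404 - 0.8978i, -0.2507 - 0.9681i, -0.0506 - 0.9987i, 0.1514 - 0.9885i, 0.3473 - 0.9378i, 0.5290 - 0.8486i, 0.6890 - 0.7248i, 0.8208 - 0.5713i, 0.9190 - 0.3944i, 0.9795 - 0.2013i


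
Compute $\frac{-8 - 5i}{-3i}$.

Multiply numerator and denominator by conjugate (3i):
= (-8 - 5i)(3i) / (0^2 + (-3)^2)
= (15 - 24i) / 9
Divide through by 3: (5 - 8i) / 3
= 5/3 - (8/3)i


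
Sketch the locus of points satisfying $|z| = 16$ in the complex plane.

|z| = 16 means sqrt(x^2 + y^2) = 16
This is a circle of radius 16 centered at the origin


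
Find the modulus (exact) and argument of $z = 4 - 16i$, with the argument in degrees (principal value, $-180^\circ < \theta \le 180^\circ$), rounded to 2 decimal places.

|z| = sqrt(4^2 + (-16)^2) = sqrt(272)
arg(z) = arctan(b/a) = arctan(-16/4) (quadrant-adjusted) = -75.96°


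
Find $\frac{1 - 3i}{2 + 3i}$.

Multiply numerator and denominator by conjugate (2 - 3i):
= (1 - 3i)(2 - 3i) / (2^2 + 3^2)
= (-7 - 9i) / 13
= -7/13 - (9/13)i


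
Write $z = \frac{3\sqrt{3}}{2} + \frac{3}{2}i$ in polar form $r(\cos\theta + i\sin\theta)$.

r = |z| = sqrt(a^2 + b^2) = sqrt((3*sqrt(3)/2)^2 + (3/2)^2) = sqrt(27/4 + 9/4) = sqrt(9) = 3
θ = arctan(b/a) = arctan(1.5/2.5981) (quadrant-adjusted) = 30°
z = 3(cos 30° + i sin 30°)


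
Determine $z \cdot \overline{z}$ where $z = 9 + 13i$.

z * conjugate(z) = |z|^2 = a^2 + b^2
= 9^2 + 13^2 = 250


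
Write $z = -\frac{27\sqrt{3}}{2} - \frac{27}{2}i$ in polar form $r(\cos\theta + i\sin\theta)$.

r = |z| = sqrt(a^2 + b^2) = sqrt((-27*sqrt(3)/2)^2 + (-27/2)^2) = sqrt(2187/4 + 729/4) = sqrt(729) = 27
θ = arctan(b/a) = arctan(-13.5/-23.3827) (quadrant-adjusted) = 210°
z = 27(cos 210° + i sin 210°)


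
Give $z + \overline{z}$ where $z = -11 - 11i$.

z + conjugate(z) = (a + bi) + (a - bi) = 2a
= 2 * (-11) = -22


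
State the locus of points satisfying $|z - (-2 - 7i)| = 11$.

|z - z0| = r describes a circle centered at z0 with radius r
Here z0 = -2 - 7i and r = 11
Locus: Circle centered at (-2, -7) with radius 11


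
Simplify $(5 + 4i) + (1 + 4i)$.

(5 + 1) + (4 + 4)i = 6 + 8i


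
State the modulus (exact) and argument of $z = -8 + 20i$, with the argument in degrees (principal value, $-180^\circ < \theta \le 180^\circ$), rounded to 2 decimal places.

|z| = sqrt((-8)^2 + 20^2) = sqrt(464)
arg(z) = arctan(b/a) = arctan(20/-8) (quadrant-adjusted) = 111.80°


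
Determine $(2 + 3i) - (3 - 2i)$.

(2 - 3) + (3 - (-2))i = -1 + 5i


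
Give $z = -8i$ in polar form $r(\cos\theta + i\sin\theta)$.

r = |z| = sqrt(a^2 + b^2) = sqrt((0)^2 + (-8)^2) = sqrt(0 + 64) = sqrt(64) = 8
a = 0 and b < 0, so z lies on the negative imaginary axis: θ = 270°
z = 8(cos 270° + i sin 270°)


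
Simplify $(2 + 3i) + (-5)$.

(2 + (-5)) + (3 + 0)i = -3 + 3i


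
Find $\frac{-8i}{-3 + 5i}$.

Multiply numerator and denominator by conjugate (-3 - 5i):
= (-8i)(-3 - 5i) / ((-3)^2 + 5^2)
= (-40 + 24i) / 34
Divide through by 2: (-20 + 12i) / 17
= -20/17 + (12/17)i


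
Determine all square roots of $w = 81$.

|w| = 81, arg(w) = 0°
Root modulus = 81^(1/2) = 9
Root arguments: θ_k = (0° + 360°k)/2 for k = 0, 1, ..., 1
Roots: 9, -9


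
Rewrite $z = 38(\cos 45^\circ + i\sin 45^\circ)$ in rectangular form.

a = r cos θ = 38 * sqrt(2)/2 = 19*sqrt(2)
b = r sin θ = 38 * sqrt(2)/2 = 19*sqrt(2)
z = 19*sqrt(2) + 19*sqrt(2)i


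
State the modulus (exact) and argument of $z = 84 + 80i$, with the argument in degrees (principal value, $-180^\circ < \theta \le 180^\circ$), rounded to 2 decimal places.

|z| = sqrt(84^2 + 80^2) = 116
arg(z) = arctan(b/a) = arctan(80/84) (quadrant-adjusted) = 43.60°


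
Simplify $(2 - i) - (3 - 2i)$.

(2 - 3) + (-1 - (-2))i = -1 + i


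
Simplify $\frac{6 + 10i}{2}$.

Divisor is real, so divide each part by 2:
= 3 + 5i


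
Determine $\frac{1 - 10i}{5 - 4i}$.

Multiply numerator and denominator by conjugate (5 + 4i):
= (1 - 10i)(5 + 4i) / (5^2 + (-4)^2)
= (45 - 46i) / 41
= 45/41 - (46/41)i


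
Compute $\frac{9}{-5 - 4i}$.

Multiply numerator and denominator by conjugate (-5 + 4i):
= (9)(-5 + 4i) / ((-5)^2 + (-4)^2)
= (-45 + 36i) / 41
= -45/41 + (36/41)i


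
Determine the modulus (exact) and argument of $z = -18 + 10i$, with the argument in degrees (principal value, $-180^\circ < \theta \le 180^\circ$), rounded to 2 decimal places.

|z| = sqrt((-18)^2 + 10^2) = sqrt(424)
arg(z) = arctan(b/a) = arctan(10/-18) (quadrant-adjusted) = 150.95°


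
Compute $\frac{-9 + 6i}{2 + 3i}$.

Multiply numerator and denominator by conjugate (2 - 3i):
= (-9 + 6i)(2 - 3i) / (2^2 + 3^2)
= (39i) / 13
= 3i


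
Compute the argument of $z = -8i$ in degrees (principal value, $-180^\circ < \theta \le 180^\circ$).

a = 0 and b < 0, so z lies on the negative imaginary axis: θ = -90°


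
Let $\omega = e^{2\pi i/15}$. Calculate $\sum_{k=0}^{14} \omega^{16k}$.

Let ζ = ω^16 = e^(2πi·16/15). Since 15 ∤ 16, ζ ≠ 1.
Sum = Σ_{k=0}^{14} ζ^k = (ζ^15 - 1)/(ζ - 1) = (ω^{16·15} - 1)/(ζ - 1) = (1 - 1)/(ζ - 1) = 0


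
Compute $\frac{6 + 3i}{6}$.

Divisor is real, so divide each part by 6:
= 1 + (1/2)i


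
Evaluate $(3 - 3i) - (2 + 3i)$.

(3 - 2) + (-3 - 3)i = 1 - 6i


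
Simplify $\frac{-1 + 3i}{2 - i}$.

Multiply numerator and denominator by conjugate (2 + i):
= (-1 + 3i)(2 + i) / (2^2 + (-1)^2)
= (-5 + 5i) / 5
= -1 + i


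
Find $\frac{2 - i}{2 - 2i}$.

Multiply numerator and denominator by conjugate (2 + 2i):
= (2 - i)(2 + 2i) / (2^2 + (-2)^2)
= (6 + 2i) / 8
Divide through by 2: (3 + i) / 4
= 3/4 + (1/4)i


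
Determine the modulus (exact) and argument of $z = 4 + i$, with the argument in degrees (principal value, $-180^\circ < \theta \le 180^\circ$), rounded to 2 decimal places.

|z| = sqrt(4^2 + 1^2) = sqrt(17)
arg(z) = arctan(b/a) = arctan(1/4) (quadrant-adjusted) = 14.04°


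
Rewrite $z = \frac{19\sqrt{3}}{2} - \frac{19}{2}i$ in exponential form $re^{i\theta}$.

r = |z| = sqrt((19*sqrt(3)/2)^2 + (-19/2)^2) = sqrt(1083/4 + 361/4) = sqrt(361) = 19
θ = arctan(b/a) = arctan(-9.5/16.4545) (quadrant-adjusted) = -30° = -π/6
z = 19e^(-i*π/6)


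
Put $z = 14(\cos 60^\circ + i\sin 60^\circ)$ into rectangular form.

a = r cos θ = 14 * 1/2 = 7
b = r sin θ = 14 * sqrt(3)/2 = 7*sqrt(3)
z = 7 + 7*sqrt(3)i


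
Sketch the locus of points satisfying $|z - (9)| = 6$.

|z - z0| = r describes a circle centered at z0 with radius r
Here z0 = 9 and r = 6
Locus: Circle centered at (9, 0) with radius 6


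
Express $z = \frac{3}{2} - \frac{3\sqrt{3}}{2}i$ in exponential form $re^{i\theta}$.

r = |z| = sqrt((3/2)^2 + (-3*sqrt(3)/2)^2) = sqrt(9/4 + 27/4) = sqrt(9) = 3
θ = arctan(b/a) = arctan(-2.5981/1.5) (quadrant-adjusted) = -60° = -π/3
z = 3e^(-i*π/3)


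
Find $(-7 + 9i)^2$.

(a + bi)^2 = a^2 - b^2 + 2abi
= (-7)^2 - 9^2 + 2*(-7)*9i
= -32 - 126i


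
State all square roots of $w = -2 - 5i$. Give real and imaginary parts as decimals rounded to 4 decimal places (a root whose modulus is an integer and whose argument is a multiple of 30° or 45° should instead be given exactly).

|w| = sqrt(29) ≈ 5.385165, arg(w) ≈ 248.198591°
Root modulus = sqrt(29)^(1/2) ≈ 2.320596
Root arguments: θ_k = (arg(w) + 360°k)/2 for k = 0, 1, ..., 1
Compute each root as (root modulus)(cos θ_k + i sin θ_k) using full-precision intermediates, then round to 4 decimal places.
Roots: -1.3010 + 1.9216i, 1.3010 - 1.9216i


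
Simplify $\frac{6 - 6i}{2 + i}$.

Multiply numerator and denominator by conjugate (2 - i):
= (6 - 6i)(2 - i) / (2^2 + 1^2)
= (6 - 18i) / 5
= 6/5 - (18/5)i


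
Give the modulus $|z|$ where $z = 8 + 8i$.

|z| = sqrt(a^2 + b^2) = sqrt(8^2 + 8^2) = sqrt(128) = sqrt(128)


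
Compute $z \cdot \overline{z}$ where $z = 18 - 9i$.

z * conjugate(z) = |z|^2 = a^2 + b^2
= 18^2 + (-9)^2 = 405


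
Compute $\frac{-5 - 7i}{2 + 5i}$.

Multiply numerator and denominator by conjugate (2 - 5i):
= (-5 - 7i)(2 - 5i) / (2^2 + 5^2)
= (-45 + 11i) / 29
= -45/29 + (11/29)i


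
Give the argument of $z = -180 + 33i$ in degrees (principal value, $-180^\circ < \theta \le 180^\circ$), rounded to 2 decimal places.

θ = arctan(b/a) = arctan(33/-180) (quadrant-adjusted) = 169.61°


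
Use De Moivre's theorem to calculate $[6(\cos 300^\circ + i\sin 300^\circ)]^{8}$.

By De Moivre: z^n = r^n(cos(nθ) + i sin(nθ))
= 6^8(cos(8*300°) + i sin(8*300°))
= 1679616(cos 240° + i sin 240°)
= -839808 - 839808*sqrt(3)i


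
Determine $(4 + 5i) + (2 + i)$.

(4 + 2) + (5 + 1)i = 6 + 6i


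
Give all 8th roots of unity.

ω_k = e^(2πik/8) = cos(2πk/8) + i sin(2πk/8) for k = 0, 1, ..., 7
Roots: 1, sqrt(2)/2 + (sqrt(2)/2)i, i, -sqrt(2)/2 + (sqrt(2)/2)i, -1, -sqrt(2)/2 - (sqrt(2)/2)i, -i, sqrt(2)/2 - (sqrt(2)/2)i


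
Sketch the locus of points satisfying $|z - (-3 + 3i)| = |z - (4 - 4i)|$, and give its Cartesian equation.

|z - z1| = |z - z2| means z is equidistant from z1 and z2,
i.e. the perpendicular bisector of the segment from (-3, 3) to (4, -4) (midpoint (1/2, -1/2)).
With z = x + yi, square both sides:
(x - (-3))^2 + (y - 3)^2 = (x - 4)^2 + (y - (-4))^2
The x^2 and y^2 terms cancel: 14x + (-14)y = 32 - 18 = 14
Simplify: x - y = 1
Locus: Perpendicular bisector of the segment from (-3, 3) to (4, -4): the line x - y = 1


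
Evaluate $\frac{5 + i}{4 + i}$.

Multiply numerator and denominator by conjugate (4 - i):
= (5 + i)(4 - i) / (4^2 + 1^2)
= (21 - i) / 17
= 21/17 - (1/17)i


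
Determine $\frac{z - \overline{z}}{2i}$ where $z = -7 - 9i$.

z - conjugate(z) = 2bi
(z - conjugate(z))/(2i) = 2bi/(2i) = b = -9


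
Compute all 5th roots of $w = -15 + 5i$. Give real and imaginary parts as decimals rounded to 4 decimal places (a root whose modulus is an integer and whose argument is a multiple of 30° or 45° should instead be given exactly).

|w| = sqrt(250) ≈ 15.811388, arg(w) ≈ 161.565051°
Root modulus = sqrt(250)^(1/5) ≈ 1.736977
Root arguments: θ_k = (arg(w) + 360°k)/5 for k = 0, 1, ..., 4
Compute each root as (root modulus)(cos θ_k + i sin θ_k) using full-precision intermediates, then round to 4 decimal places.
Roots: 1.4680 + 0.9285i, -0.4294 + 1.6831i, -1.7334 + 0.1117i, -0.6419 - 1.6140i, 1.3367 - 1.1092i


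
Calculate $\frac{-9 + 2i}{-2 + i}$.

Multiply numerator and denominator by conjugate (-2 - i):
= (-9 + 2i)(-2 - i) / ((-2)^2 + 1^2)
= (20 + 5i) / 5
= 4 + i


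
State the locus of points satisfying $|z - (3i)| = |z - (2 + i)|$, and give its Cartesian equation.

|z - z1| = |z - z2| means z is equidistant from z1 and z2,
i.e. the perpendicular bisector of the segment from (0, 3) to (2, 1) (midpoint (1, 2)).
With z = x + yi, square both sides:
(x - 0)^2 + (y - 3)^2 = (x - 2)^2 + (y - 1)^2
The x^2 and y^2 terms cancel: 4x + (-4)y = 5 - 9 = -4
Simplify: x - y = -1
Locus: Perpendicular bisector of the segment from (0, 3) to (2, 1): the line x - y = -1


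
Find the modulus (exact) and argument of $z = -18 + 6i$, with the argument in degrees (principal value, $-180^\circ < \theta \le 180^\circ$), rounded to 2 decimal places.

|z| = sqrt((-18)^2 + 6^2) = sqrt(360)
arg(z) = arctan(b/a) = arctan(6/-18) (quadrant-adjusted) = 161.57°


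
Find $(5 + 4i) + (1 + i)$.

(5 + 1) + (4 + 1)i = 6 + 5i


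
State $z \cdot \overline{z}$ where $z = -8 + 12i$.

z * conjugate(z) = |z|^2 = a^2 + b^2
= (-8)^2 + 12^2 = 208


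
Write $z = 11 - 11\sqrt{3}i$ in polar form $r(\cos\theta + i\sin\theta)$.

r = |z| = sqrt(a^2 + b^2) = sqrt((11)^2 + (-11*sqrt(3))^2) = sqrt(121 + 363) = sqrt(484) = 22
θ = arctan(b/a) = arctan(-19.0526/11) (quadrant-adjusted) = 300°
z = 22(cos 300° + i sin 300°)


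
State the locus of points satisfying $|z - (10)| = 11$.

|z - z0| = r describes a circle centered at z0 with radius r
Here z0 = 10 and r = 11
Locus: Circle centered at (10, 0) with radius 11


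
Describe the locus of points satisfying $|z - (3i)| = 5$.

|z - z0| = r describes a circle centered at z0 with radius r
Here z0 = 3i and r = 5
Locus: Circle centered at (0, 3) with radius 5


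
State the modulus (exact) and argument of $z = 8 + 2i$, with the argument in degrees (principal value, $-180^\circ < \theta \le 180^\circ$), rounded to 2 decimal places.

|z| = sqrt(8^2 + 2^2) = sqrt(68)
arg(z) = arctan(b/a) = arctan(2/8) (quadrant-adjusted) = 14.04°


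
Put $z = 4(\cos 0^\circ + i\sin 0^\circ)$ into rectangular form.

a = r cos θ = 4 * 1 = 4
b = r sin θ = 4 * 0 = 0
z = 4


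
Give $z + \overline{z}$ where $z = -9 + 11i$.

z + conjugate(z) = (a + bi) + (a - bi) = 2a
= 2 * (-9) = -18


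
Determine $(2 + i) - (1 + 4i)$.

(2 - 1) + (1 - 4)i = 1 - 3i


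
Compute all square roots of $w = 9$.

|w| = 9, arg(w) = 0°
Root modulus = 9^(1/2) = 3
Root arguments: θ_k = (0° + 360°k)/2 for k = 0, 1, ..., 1
Roots: 3, -3


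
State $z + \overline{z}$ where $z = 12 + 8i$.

z + conjugate(z) = (a + bi) + (a - bi) = 2a
= 2 * 12 = 24


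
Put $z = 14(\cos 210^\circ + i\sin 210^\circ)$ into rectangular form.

a = r cos θ = 14 * -sqrt(3)/2 = -7*sqrt(3)
b = r sin θ = 14 * -1/2 = -7
z = -7*sqrt(3) - 7i


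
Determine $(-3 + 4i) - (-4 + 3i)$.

(-3 - (-4)) + (4 - 3)i = 1 + i


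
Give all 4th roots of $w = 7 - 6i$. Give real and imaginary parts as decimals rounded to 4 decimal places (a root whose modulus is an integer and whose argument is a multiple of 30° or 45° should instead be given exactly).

|w| = sqrt(85) ≈ 9.219544, arg(w) ≈ 319.398705°
Root modulus = sqrt(85)^(1/4) ≈ 1.742518
Root arguments: θ_k = (arg(w) + 360°k)/4 for k = 0, 1, ..., 3
Compute each root as (root modulus)(cos θ_k + i sin θ_k) using full-precision intermediates, then round to 4 decimal places.
Roots: 0.3071 + 1.7152i, -1.7152 + 0.3071i, -0.3071 - 1.7152i, 1.7152 - 0.3071i


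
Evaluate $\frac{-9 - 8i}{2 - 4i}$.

Multiply numerator and denominator by conjugate (2 + 4i):
= (-9 - 8i)(2 + 4i) / (2^2 + (-4)^2)
= (14 - 52i) / 20
Divide through by 2: (7 - 26i) / 10
= 7/10 - (13/5)i


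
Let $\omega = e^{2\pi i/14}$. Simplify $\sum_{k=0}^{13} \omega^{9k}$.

Let ζ = ω^9 = e^(2πi·9/14). Since 14 ∤ 9, ζ ≠ 1.
Sum = Σ_{k=0}^{13} ζ^k = (ζ^14 - 1)/(ζ - 1) = (ω^{9·14} - 1)/(ζ - 1) = (1 - 1)/(ζ - 1) = 0


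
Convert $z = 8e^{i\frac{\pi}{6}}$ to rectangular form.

a = r cos θ = 8 * sqrt(3)/2 = 4*sqrt(3)
b = r sin θ = 8 * 1/2 = 4
z = 4*sqrt(3) + 4i


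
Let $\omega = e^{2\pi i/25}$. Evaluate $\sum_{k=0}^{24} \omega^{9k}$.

Let ζ = ω^9 = e^(2πi·9/25). Since 25 ∤ 9, ζ ≠ 1.
Sum = Σ_{k=0}^{24} ζ^k = (ζ^25 - 1)/(ζ - 1) = (ω^{9·25} - 1)/(ζ - 1) = (1 - 1)/(ζ - 1) = 0


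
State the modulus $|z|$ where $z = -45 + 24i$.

|z| = sqrt(a^2 + b^2) = sqrt((-45)^2 + 24^2) = sqrt(2601) = 51


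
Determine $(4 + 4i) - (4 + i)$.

(4 - 4) + (4 - 1)i = 3i


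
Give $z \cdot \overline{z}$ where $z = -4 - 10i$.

z * conjugate(z) = |z|^2 = a^2 + b^2
= (-4)^2 + (-10)^2 = 116


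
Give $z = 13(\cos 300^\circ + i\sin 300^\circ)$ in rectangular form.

a = r cos θ = 13 * 1/2 = 13/2
b = r sin θ = 13 * -sqrt(3)/2 = -13*sqrt(3)/2
z = 13/2 - (13*sqrt(3)/2)i


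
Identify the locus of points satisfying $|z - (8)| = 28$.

|z - z0| = r describes a circle centered at z0 with radius r
Here z0 = 8 and r = 28
Locus: Circle centered at (8, 0) with radius 28


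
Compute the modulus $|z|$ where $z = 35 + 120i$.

|z| = sqrt(a^2 + b^2) = sqrt(35^2 + 120^2) = sqrt(15625) = 125


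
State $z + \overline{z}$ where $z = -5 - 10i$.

z + conjugate(z) = (a + bi) + (a - bi) = 2a
= 2 * (-5) = -10


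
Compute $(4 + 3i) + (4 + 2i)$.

(4 + 4) + (3 + 2)i = 8 + 5i


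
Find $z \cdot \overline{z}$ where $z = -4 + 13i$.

z * conjugate(z) = |z|^2 = a^2 + b^2
= (-4)^2 + 13^2 = 185


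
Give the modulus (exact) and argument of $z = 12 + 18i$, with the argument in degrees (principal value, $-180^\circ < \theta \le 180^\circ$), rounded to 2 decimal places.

|z| = sqrt(12^2 + 18^2) = sqrt(468)
arg(z) = arctan(b/a) = arctan(18/12) (quadrant-adjusted) = 56.31°


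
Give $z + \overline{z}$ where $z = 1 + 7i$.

z + conjugate(z) = (a + bi) + (a - bi) = 2a
= 2 * 1 = 2


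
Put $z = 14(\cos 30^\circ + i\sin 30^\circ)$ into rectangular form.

a = r cos θ = 14 * sqrt(3)/2 = 7*sqrt(3)
b = r sin θ = 14 * 1/2 = 7
z = 7*sqrt(3) + 7i


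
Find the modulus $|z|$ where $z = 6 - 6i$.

|z| = sqrt(a^2 + b^2) = sqrt(6^2 + (-6)^2) = sqrt(72) = sqrt(72)


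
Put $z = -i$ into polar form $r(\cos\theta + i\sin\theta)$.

r = |z| = sqrt(a^2 + b^2) = sqrt((0)^2 + (-1)^2) = sqrt(0 + 1) = sqrt(1) = 1
a = 0 and b < 0, so z lies on the negative imaginary axis: θ = 270°
z = 1(cos 270° + i sin 270°)


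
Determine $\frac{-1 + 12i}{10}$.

Divisor is real, so divide each part by 10:
= -1/10 + (6/5)i


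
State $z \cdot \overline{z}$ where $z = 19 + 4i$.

z * conjugate(z) = |z|^2 = a^2 + b^2
= 19^2 + 4^2 = 377


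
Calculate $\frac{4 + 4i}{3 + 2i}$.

Multiply numerator and denominator by conjugate (3 - 2i):
= (4 + 4i)(3 - 2i) / (3^2 + 2^2)
= (20 + 4i) / 13
= 20/13 + (4/13)i


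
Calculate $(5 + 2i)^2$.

(a + bi)^2 = a^2 - b^2 + 2abi
= 5^2 - 2^2 + 2*5*2i
= 21 + 20i


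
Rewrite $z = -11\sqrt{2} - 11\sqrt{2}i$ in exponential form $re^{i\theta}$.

r = |z| = sqrt((-11*sqrt(2))^2 + (-11*sqrt(2))^2) = sqrt(242 + 242) = sqrt(484) = 22
θ = arctan(b/a) = arctan(-15.5563/-15.5563) (quadrant-adjusted) = -135° = -3π/4
z = 22e^(-i*3π/4)


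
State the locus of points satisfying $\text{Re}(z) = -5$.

Re(z) = x where z = x + yi; the equation x = -5 is satisfied by all points with that x-coordinate
Locus: Vertical line x = -5


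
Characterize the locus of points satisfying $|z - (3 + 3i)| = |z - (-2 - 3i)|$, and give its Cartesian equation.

|z - z1| = |z - z2| means z is equidistant from z1 and z2,
i.e. the perpendicular bisector of the segment from (3, 3) to (-2, -3) (midpoint (1/2, 0)).
With z = x + yi, square both sides:
(x - 3)^2 + (y - 3)^2 = (x - (-2))^2 + (y - (-3))^2
The x^2 and y^2 terms cancel: -10x + (-12)y = 13 - 18 = -5
Simplify: 10x + 12y = 5
Locus: Perpendicular bisector of the segment from (3, 3) to (-2, -3): the line 10x + 12y = 5


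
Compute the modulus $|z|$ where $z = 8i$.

|z| = sqrt(a^2 + b^2) = sqrt(0^2 + 8^2) = sqrt(64) = 8


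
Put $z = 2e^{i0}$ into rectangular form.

a = r cos θ = 2 * 1 = 2
b = r sin θ = 2 * 0 = 0
z = 2


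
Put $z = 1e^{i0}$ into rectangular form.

a = r cos θ = 1 * 1 = 1
b = r sin θ = 1 * 0 = 0
z = 1


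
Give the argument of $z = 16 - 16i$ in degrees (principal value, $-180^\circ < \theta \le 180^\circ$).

θ = arctan(b/a) = arctan(-16/16) (quadrant-adjusted) = -45°


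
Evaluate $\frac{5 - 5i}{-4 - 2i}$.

Multiply numerator and denominator by conjugate (-4 + 2i):
= (5 - 5i)(-4 + 2i) / ((-4)^2 + (-2)^2)
= (-10 + 30i) / 20
Divide through by 10: (-1 + 3i) / 2
= -1/2 + (3/2)i


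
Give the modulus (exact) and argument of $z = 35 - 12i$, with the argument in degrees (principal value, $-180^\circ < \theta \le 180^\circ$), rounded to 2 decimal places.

|z| = sqrt(35^2 + (-12)^2) = 37
arg(z) = arctan(b/a) = arctan(-12/35) (quadrant-adjusted) = -18.92°


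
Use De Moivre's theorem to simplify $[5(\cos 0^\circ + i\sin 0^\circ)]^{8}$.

By De Moivre: z^n = r^n(cos(nθ) + i sin(nθ))
= 5^8(cos(8*0°) + i sin(8*0°))
= 390625(cos 0° + i sin 0°)
= 390625


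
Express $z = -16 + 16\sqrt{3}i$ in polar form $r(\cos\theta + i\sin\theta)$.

r = |z| = sqrt(a^2 + b^2) = sqrt((-16)^2 + (16*sqrt(3))^2) = sqrt(256 + 768) = sqrt(1024) = 32
θ = arctan(b/a) = arctan(27.7128/-16) (quadrant-adjusted) = 120°
z = 32(cos 120° + i sin 120°)


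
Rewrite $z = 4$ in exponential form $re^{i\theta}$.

r = |z| = sqrt((4)^2 + (0)^2) = sqrt(16 + 0) = sqrt(16) = 4
b = 0 and a > 0, so z lies on the positive real axis: θ = 0
z = 4e^(i*0) = 4


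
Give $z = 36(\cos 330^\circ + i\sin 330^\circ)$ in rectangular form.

a = r cos θ = 36 * sqrt(3)/2 = 18*sqrt(3)
b = r sin θ = 36 * -1/2 = -18
z = 18*sqrt(3) - 18i


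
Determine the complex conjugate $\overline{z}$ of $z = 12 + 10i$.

If z = a + bi, then conjugate(z) = a - bi
conjugate(12 + 10i) = 12 - 10i


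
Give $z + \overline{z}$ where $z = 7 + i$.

z + conjugate(z) = (a + bi) + (a - bi) = 2a
= 2 * 7 = 14


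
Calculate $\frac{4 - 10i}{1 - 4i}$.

Multiply numerator and denominator by conjugate (1 + 4i):
= (4 - 10i)(1 + 4i) / (1^2 + (-4)^2)
= (44 + 6i) / 17
= 44/17 + (6/17)i


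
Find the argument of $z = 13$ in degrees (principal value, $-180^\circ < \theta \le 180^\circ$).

b = 0 and a > 0, so z lies on the positive real axis: θ = 0°


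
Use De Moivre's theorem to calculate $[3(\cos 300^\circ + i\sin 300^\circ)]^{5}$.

By De Moivre: z^n = r^n(cos(nθ) + i sin(nθ))
= 3^5(cos(5*300°) + i sin(5*300°))
= 243(cos 60° + i sin 60°)
= 243/2 + (243*sqrt(3)/2)i


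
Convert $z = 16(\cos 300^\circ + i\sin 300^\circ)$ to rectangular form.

a = r cos θ = 16 * 1/2 = 8
b = r sin θ = 16 * -sqrt(3)/2 = -8*sqrt(3)
z = 8 - 8*sqrt(3)i


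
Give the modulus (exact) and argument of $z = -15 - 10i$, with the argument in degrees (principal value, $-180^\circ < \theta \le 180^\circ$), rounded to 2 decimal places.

|z| = sqrt((-15)^2 + (-10)^2) = sqrt(325)
arg(z) = arctan(b/a) = arctan(-10/-15) (quadrant-adjusted) = -146.31°


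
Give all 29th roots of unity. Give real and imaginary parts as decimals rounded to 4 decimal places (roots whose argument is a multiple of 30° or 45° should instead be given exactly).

ω_k = e^(2πik/29) = cos(2πk/29) + i sin(2πk/29) for k = 0, 1, ..., 28
Roots: 1, 0.9766 + 0.2150i, 0.9076 + 0.4199i, 0.7961 + 0.6052i, 0.6474 + 0.7622i, 0.4684 + 0.8835i, 0.2675 + 0.9635i, 0.0541 + 0.9985i, -0.1618 + 0.9868i, -0.3701 + 0.9290i, -0.5612 + 0.8277i, -0.7260 + 0.6877i, -0.8569 + 0.5156i, -0.9477 + 0.3193i, -0.9941 + 0.1081i, -0.9941 - 0.1081i, -0.9477 - 0.3193i, -0.8569 - 0.5156i, -0.7260 - 0.6877i, -0.5612 - 0.8277i, -0.3701 - 0.9290i, -0.1618 - 0.9868i, 0.0541 - 0.9985i, 0.2675 - 0.9635i, 0.4684 - 0.8835i, 0.6474 - 0.7622i, 0.7961 - 0.6052i, 0.9076 - 0.4199i, 0.9766 - 0.2150i


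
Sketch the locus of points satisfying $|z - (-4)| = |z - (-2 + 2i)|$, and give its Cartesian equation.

|z - z1| = |z - z2| means z is equidistant from z1 and z2,
i.e. the perpendicular bisector of the segment from (-4, 0) to (-2, 2) (midpoint (-3, 1)).
With z = x + yi, square both sides:
(x - (-4))^2 + (y - 0)^2 = (x - (-2))^2 + (y - 2)^2
The x^2 and y^2 terms cancel: 4x + 4y = 8 - 16 = -8
Simplify: x + y = -2
Locus: Perpendicular bisector of the segment from (-4, 0) to (-2, 2): the line x + y = -2


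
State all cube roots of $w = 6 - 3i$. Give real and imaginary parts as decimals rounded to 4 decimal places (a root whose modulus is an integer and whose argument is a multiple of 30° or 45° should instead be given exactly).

|w| = sqrt(45) ≈ 6.708204, arg(w) ≈ 333.434949°
Root modulus = sqrt(45)^(1/3) ≈ 1.885973
Root arguments: θ_k = (arg(w) + 360°k)/3 for k = 0, 1, ..., 2
Compute each root as (root modulus)(cos θ_k + i sin θ_k) using full-precision intermediates, then round to 4 decimal places.
Roots: -0.6803 + 1.7590i, -1.1832 - 1.4687i, 1.8635 - 0.2903i


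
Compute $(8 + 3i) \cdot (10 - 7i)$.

(a1*a2 - b1*b2) + (a1*b2 + b1*a2)i
= (80 - (-21)) + (-56 + 30)i
= 101 - 26i


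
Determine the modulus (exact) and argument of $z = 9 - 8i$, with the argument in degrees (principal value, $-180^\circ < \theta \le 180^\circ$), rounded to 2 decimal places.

|z| = sqrt(9^2 + (-8)^2) = sqrt(145)
arg(z) = arctan(b/a) = arctan(-8/9) (quadrant-adjusted) = -41.63°


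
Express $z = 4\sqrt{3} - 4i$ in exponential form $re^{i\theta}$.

r = |z| = sqrt((4*sqrt(3))^2 + (-4)^2) = sqrt(48 + 16) = sqrt(64) = 8
θ = arctan(b/a) = arctan(-4/6.9282) (quadrant-adjusted) = -30° = -π/6
z = 8e^(-i*π/6)


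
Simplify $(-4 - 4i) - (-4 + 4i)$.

(-4 - (-4)) + (-4 - 4)i = -8i


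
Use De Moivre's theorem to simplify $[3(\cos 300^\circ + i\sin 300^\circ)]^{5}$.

By De Moivre: z^n = r^n(cos(nθ) + i sin(nθ))
= 3^5(cos(5*300°) + i sin(5*300°))
= 243(cos 60° + i sin 60°)
= 243/2 + (243*sqrt(3)/2)i


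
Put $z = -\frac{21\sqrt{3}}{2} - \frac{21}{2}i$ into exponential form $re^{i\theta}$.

r = |z| = sqrt((-21*sqrt(3)/2)^2 + (-21/2)^2) = sqrt(1323/4 + 441/4) = sqrt(441) = 21
θ = arctan(b/a) = arctan(-10.5/-18.1865) (quadrant-adjusted) = -150° = -5π/6
z = 21e^(-i*5π/6)


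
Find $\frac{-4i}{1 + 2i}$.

Multiply numerator and denominator by conjugate (1 - 2i):
= (-4i)(1 - 2i) / (1^2 + 2^2)
= (-8 - 4i) / 5
= -8/5 - (4/5)i


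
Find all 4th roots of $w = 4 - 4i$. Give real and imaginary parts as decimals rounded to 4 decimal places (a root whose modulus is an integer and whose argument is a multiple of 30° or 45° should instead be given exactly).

|w| = sqrt(32) ≈ 5.656854, arg(w) = 315°
Root modulus = sqrt(32)^(1/4) ≈ 1.542211
Root arguments: θ_k = (315° + 360°k)/4 for k = 0, 1, ..., 3
Compute each root as (root modulus)(cos θ_k + i sin θ_k) using full-precision intermediates, then round to 4 decimal places.
Roots: 0.3009 + 1.5126i, -1.5126 + 0.3009i, -0.3009 - 1.5126i, 1.5126 - 0.3009i
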